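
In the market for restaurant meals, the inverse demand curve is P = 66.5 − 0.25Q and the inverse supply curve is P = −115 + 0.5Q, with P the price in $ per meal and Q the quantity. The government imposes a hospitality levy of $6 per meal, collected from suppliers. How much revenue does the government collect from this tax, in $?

Inverting to Q(P) form: Qd = 266 − 4P; Qs = 2P + 230.
Without the tax, 266 − 4P = 2P + 230 gives 6P = 36, so P* = $6 and Q* = 242.
With the tax collected from suppliers, supply shifts: Qs = 2(P − 6) + 230.
New equilibrium: buyers pay $8, suppliers receive $2, Q = 234. (Wedge: Pb − Ps = 6.)
Revenue = t · Q = 6 · 234 = $1404.

Tax revenue = $1404.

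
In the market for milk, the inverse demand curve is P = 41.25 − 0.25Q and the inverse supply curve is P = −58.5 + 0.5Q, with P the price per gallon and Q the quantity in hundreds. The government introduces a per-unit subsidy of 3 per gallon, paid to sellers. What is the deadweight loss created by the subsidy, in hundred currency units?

Deadweight loss = 6 hundred.

Inverting to Q(P) form: Qd = 165 − 4P; Qs = 2P + 117.
Before the subsidy: set 165 − 4P = 2P + 117 → P* = 8, Q* = 133.
With a per-unit subsidy paid to sellers, each receives P + 3 per unit sold, so supply becomes Qs = 2(P + 3) + 117.
Solving gives Q = 137 with buyers paying 7 and sellers receiving 10 (the 3 wedge).
Quantity rises by |ΔQ| = |133 − 137| = 4.
DWL = ½ · t · |ΔQ| = ½ · 3 · 4 = 6.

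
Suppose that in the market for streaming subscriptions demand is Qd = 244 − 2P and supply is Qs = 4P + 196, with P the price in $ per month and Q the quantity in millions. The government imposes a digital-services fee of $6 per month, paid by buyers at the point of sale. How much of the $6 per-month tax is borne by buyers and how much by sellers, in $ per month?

Buyers bear $4 per month; sellers bear $2 per month.

Before the tax: set 244 − 2P = 4P + 196 → P* = $8, Q* = 228.
With the tax collected from buyers, demand (in seller-price terms) shifts: Qd = 244 − 2(P + 6).
New equilibrium: buyers pay $12, sellers receive $6, Q = 220. (Wedge: Pb − Ps = 6.)
Burden on buyers: $4; on sellers: $2. (They sum to $6.)
The less price-elastic side of the market bears the larger share of a per-unit tax.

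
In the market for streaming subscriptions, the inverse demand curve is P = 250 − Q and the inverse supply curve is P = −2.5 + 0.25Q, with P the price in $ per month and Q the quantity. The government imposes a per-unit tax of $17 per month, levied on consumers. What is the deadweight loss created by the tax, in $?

Inverting to Q(P) form: Qd = 250 − P; Qs = 4P + 10.
Without the tax, 250 − P = 4P + 10 gives 5P = 240, so P* = $48 and Q* = 202.
With the tax collected from consumers, demand (in seller-price terms) shifts: Qd = 250 − (P + 17).
New equilibrium: consumers pay $61.6, sellers receive $44.6, Q = 188.4. (Wedge: Pb − Ps = 17.)
Quantity falls by |ΔQ| = |202 − 188.4| = 13.6.
DWL = ½ · t · |ΔQ| = ½ · 17 · 13.6 = $115.6.

Deadweight loss = $115.6.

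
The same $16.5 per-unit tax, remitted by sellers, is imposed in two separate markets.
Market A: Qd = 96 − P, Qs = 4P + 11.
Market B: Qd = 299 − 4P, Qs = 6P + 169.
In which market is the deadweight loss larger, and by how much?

Market B, by $217.8.

Market A: pre-tax P* = $17, Q* = 79; post-tax Q = 65.8; deadweight loss = $108.9.
Market B: pre-tax P* = $13, Q* = 247; post-tax Q = 207.4; deadweight loss = $326.7.
Difference: $108.9 vs $326.7 → market B is larger by $217.8.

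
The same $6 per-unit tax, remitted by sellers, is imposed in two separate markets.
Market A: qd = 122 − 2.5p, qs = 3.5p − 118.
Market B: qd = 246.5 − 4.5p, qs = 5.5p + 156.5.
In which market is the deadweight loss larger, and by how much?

Market B, by $18.3.

Market A: pre-tax p* = $40, q* = 22; post-tax q = 13.25; deadweight loss = $26.25.
Market B: pre-tax p* = $9, q* = 206; post-tax q = 191.15; deadweight loss = $44.55.
Difference: $26.25 vs $44.55 → market B is larger by $18.3.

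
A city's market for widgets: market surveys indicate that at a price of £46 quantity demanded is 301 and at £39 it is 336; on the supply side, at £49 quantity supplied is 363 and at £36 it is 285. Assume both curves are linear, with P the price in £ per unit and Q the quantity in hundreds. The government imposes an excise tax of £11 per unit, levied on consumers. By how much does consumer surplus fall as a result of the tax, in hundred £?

Consumer surplus falls by £1836 hundred.

Demand slope: (336 − 301)/(39 − 46) = -5, so Qd = 531 − 5P.
Supply slope: (285 − 363)/(36 − 49) = 6, so Qs = 6P + 69.
Without the tax, 531 − 5P = 6P + 69 gives 11P = 462, so P* = £42 and Q* = 321.
With the tax collected from consumers, demand (in seller-price terms) shifts: Qd = 531 − 5(P + 11).
New equilibrium: consumers pay £48, sellers receive £37, Q = 291. (Wedge: Pb − Ps = 11.)
ΔCS is the trapezoid between Q = 291 and Q = 321 of height £6: ½ · (321 + 291) · 6 = £1836.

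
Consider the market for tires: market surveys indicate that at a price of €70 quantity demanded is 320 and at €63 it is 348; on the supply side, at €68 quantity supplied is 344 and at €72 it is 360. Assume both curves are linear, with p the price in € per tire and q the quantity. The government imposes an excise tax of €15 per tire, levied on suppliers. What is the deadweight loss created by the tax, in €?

Deadweight loss = €225.

Demand slope: (348 − 320)/(63 − 70) = -4, so qd = 600 − 4p.
Supply slope: (360 − 344)/(72 − 68) = 4, so qs = 4p + 72.
Without the tax, 600 − 4p = 4p + 72 gives 8p = 528, so p* = €66 and q* = 336.
With the tax collected from suppliers, supply shifts: qs = 4(p − 15) + 72.
Solving gives q = 306 with consumers paying €73.5 and suppliers receiving €58.5 (the €15 wedge).
Quantity falls by |ΔQ| = |336 − 306| = 30.
DWL = ½ · t · |ΔQ| = ½ · 15 · 30 = €225.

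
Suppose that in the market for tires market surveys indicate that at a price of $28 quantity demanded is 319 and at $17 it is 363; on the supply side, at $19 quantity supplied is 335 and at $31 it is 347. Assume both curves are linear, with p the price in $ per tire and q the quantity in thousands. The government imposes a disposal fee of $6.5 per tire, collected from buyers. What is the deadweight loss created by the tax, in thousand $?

Demand slope: (363 − 319)/(17 − 28) = -4, so qd = 431 − 4p.
Supply slope: (347 − 335)/(31 − 19) = 1, so qs = p + 316.
Before the tax: set 431 − 4p = p + 316 → p* = $23, q* = 339.
With the tax collected from buyers, demand (in seller-price terms) shifts: qd = 431 − 4(p + 6.5).
New equilibrium: buyers pay $24.3, sellers receive $17.8, q = 333.8. (Wedge: pb − ps = 6.5.)
Quantity falls by |ΔQ| = |339 − 333.8| = 5.2.
DWL = ½ · t · |ΔQ| = ½ · 6.5 · 5.2 = $16.9.

Deadweight loss = $16.9 thousand.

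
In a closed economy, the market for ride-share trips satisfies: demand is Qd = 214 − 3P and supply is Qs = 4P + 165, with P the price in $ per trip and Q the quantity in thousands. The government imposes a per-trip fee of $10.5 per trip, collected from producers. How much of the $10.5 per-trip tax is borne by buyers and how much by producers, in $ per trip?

Without the tax, 214 − 3P = 4P + 165 gives 7P = 49, so P* = $7 and Q* = 193.
With the tax collected from producers, supply shifts: Qs = 4(P − 10.5) + 165.
Solving gives Q = 175 with buyers paying $13 and producers receiving $2.5 (the $10.5 wedge).
Burden on buyers: $6; on producers: $4.5. (They sum to $10.5.)
The less price-elastic side of the market bears the larger share of a per-unit tax.

Buyers bear $6 per trip; producers bear $4.5 per trip.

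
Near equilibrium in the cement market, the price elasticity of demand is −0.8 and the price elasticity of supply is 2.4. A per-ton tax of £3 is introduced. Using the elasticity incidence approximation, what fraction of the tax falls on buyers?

Incidence ratio: buyers' share ≈ εs / (εs + |εd|) = 2.4 / (2.4 + 0.8) = 0.75.
Supply is the more elastic side, so buyers bear the larger share.

Buyers' share ≈ 0.75.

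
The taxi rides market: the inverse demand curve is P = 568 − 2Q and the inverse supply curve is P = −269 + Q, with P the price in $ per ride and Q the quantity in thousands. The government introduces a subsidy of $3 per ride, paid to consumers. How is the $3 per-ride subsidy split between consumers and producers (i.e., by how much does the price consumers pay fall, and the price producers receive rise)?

Consumers gain $2 per ride; producers gain $1 per ride.

Inverting to Q(P) form: Qd = 284 − 0.5P; Qs = P + 269.
Without the subsidy, 284 − 0.5P = P + 269 gives 1.5P = 15, so P* = $10 and Q* = 279.
With a per-unit subsidy paid to consumers, each effectively pays P − 3, so demand becomes Qd = 284 − 0.5(P − 3).
New equilibrium: consumers pay $8, producers receive $11, Q = 280. (Wedge: Pb − Ps = −3.)
Gain to consumers: $2; to producers: $1. (They sum to $3.)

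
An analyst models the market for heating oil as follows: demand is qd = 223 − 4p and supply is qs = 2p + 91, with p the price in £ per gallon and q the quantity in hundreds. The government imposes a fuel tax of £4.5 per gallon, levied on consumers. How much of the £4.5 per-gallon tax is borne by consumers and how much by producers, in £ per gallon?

Consumers bear £1.5 per gallon; producers bear £3 per gallon.

Before the tax: set 223 − 4p = 2p + 91 → p* = £22, q* = 135.
With the tax collected from consumers, demand (in seller-price terms) shifts: qd = 223 − 4(p + 4.5).
Solving gives q = 129 with consumers paying £23.5 and producers receiving £19 (the £4.5 wedge).
Burden on consumers: £1.5; on producers: £3. (They sum to £4.5.)
The less price-elastic side of the market bears the larger share of a per-unit tax.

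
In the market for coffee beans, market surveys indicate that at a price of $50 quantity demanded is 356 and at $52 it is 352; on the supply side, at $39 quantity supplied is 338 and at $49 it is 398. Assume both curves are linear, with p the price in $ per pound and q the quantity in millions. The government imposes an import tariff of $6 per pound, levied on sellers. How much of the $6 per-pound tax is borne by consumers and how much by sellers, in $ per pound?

Demand slope: (352 − 356)/(52 − 50) = -2, so qd = 456 − 2p.
Supply slope: (398 − 338)/(49 − 39) = 6, so qs = 6p + 104.
Before the tax: set 456 − 2p = 6p + 104 → p* = $44, q* = 368.
With the tax collected from sellers, supply shifts: qs = 6(p − 6) + 104.
New equilibrium: consumers pay $48.5, sellers receive $42.5, q = 359. (Wedge: pb − ps = 6.)
Burden on consumers: $4.5; on sellers: $1.5. (They sum to $6.)
The less price-elastic side of the market bears the larger share of a per-unit tax.

Consumers bear $4.5 per pound; sellers bear $1.5 per pound.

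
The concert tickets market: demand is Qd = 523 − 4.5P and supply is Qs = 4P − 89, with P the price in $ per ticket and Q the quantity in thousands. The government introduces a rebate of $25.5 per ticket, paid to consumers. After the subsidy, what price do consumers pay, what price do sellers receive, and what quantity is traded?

Before the subsidy: set 523 − 4.5P = 4P − 89 → P* = $72, Q* = 199.
With a per-unit subsidy paid to consumers, each effectively pays P − 25.5, so demand becomes Qd = 523 − 4.5(P − 25.5).
New equilibrium: consumers pay $60, sellers receive $85.5, Q = 253. (Wedge: Pb − Ps = −25.5.)

Consumers pay $60; sellers receive $85.5; quantity = 253.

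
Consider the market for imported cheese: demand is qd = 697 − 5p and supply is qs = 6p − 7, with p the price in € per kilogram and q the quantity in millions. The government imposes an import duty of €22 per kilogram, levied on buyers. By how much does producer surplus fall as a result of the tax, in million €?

Producer surplus falls by €3470 million.

Without the tax, 697 − 5p = 6p − 7 gives 11p = 704, so p* = €64 and q* = 377.
With the tax collected from buyers, demand (in seller-price terms) shifts: qd = 697 − 5(p + 22).
Solving gives q = 317 with buyers paying €76 and sellers receiving €54 (the €22 wedge).
ΔPS is the trapezoid between Q = 317 and Q = 377 of height €10: ½ · (377 + 317) · 10 = €3470.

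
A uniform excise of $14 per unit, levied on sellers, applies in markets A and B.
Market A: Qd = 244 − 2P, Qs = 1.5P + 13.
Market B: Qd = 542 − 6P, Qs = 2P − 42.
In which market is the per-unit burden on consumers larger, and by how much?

Market A: pre-tax P* = $66, Q* = 112; post-tax Q = 100; per-unit burden on consumers = $6.
Market B: pre-tax P* = $73, Q* = 104; post-tax Q = 83; per-unit burden on consumers = $3.5.
Difference: $6 vs $3.5 → market A is larger by $2.5.

Market A, by $2.5.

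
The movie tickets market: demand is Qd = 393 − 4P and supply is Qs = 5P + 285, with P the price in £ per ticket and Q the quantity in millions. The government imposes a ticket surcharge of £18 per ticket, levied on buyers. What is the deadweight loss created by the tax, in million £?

Without the tax, 393 − 4P = 5P + 285 gives 9P = 108, so P* = £12 and Q* = 345.
With the tax collected from buyers, demand (in seller-price terms) shifts: Qd = 393 − 4(P + 18).
New equilibrium: buyers pay £22, suppliers receive £4, Q = 305. (Wedge: Pb − Ps = 18.)
Quantity falls by |ΔQ| = |345 − 305| = 40.
DWL = ½ · t · |ΔQ| = ½ · 18 · 40 = £360.

Deadweight loss = £360 million.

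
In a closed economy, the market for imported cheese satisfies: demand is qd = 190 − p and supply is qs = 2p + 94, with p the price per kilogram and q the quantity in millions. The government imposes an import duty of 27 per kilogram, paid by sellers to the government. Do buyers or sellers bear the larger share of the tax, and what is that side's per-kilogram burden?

Buyers bear the larger share: 18 per kilogram.

Before the tax: set 190 − p = 2p + 94 → p* = 32, q* = 158.
With the tax collected from sellers, supply shifts: qs = 2(p − 27) + 94.
Solving gives q = 140 with buyers paying 50 and sellers receiving 23 (the 27 wedge).
Per-kilogram burden: buyers 18, sellers 9.
Buyers take the larger share because demand is less price-elastic here (demand slope 1 vs supply slope 2).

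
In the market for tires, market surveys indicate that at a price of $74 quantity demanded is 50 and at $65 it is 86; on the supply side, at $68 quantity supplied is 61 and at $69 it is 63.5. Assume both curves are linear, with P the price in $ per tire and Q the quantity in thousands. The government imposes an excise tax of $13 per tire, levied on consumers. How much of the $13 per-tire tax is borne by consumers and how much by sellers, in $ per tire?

Demand slope: (86 − 50)/(65 − 74) = -4, so Qd = 346 − 4P.
Supply slope: (63.5 − 61)/(69 − 68) = 2.5, so Qs = 2.5P − 109.
Without the tax, 346 − 4P = 2.5P − 109 gives 6.5P = 455, so P* = $70 and Q* = 66.
With the tax collected from consumers, demand (in seller-price terms) shifts: Qd = 346 − 4(P + 13).
New equilibrium: consumers pay $75, sellers receive $62, Q = 46. (Wedge: Pb − Ps = 13.)
Burden on consumers: $5; on sellers: $8. (They sum to $13.)
The less price-elastic side of the market bears the larger share of a per-unit tax.

Consumers bear $5 per tire; sellers bear $8 per tire.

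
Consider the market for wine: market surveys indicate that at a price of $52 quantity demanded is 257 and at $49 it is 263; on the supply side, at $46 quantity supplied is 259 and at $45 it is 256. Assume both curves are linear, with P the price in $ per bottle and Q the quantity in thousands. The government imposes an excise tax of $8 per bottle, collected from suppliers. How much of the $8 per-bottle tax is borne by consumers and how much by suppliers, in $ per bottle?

Demand slope: (263 − 257)/(49 − 52) = -2, so Qd = 361 − 2P.
Supply slope: (256 − 259)/(45 − 46) = 3, so Qs = 3P + 121.
Before the tax: set 361 − 2P = 3P + 121 → P* = $48, Q* = 265.
With the tax collected from suppliers, supply shifts: Qs = 3(P − 8) + 121.
New equilibrium: consumers pay $52.8, suppliers receive $44.8, Q = 255.4. (Wedge: Pb − Ps = 8.)
Burden on consumers: $4.8; on suppliers: $3.2. (They sum to $8.)
The less price-elastic side of the market bears the larger share of a per-unit tax.

Consumers bear $4.8 per bottle; suppliers bear $3.2 per bottle.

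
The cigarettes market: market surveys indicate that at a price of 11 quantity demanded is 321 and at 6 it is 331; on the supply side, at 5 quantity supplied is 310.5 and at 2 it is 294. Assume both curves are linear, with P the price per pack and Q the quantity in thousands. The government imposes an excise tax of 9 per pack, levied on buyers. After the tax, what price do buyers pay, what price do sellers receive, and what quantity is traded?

Demand slope: (331 − 321)/(6 − 11) = -2, so Qd = 343 − 2P.
Supply slope: (294 − 310.5)/(2 − 5) = 5.5, so Qs = 5.5P + 283.
Before the tax: set 343 − 2P = 5.5P + 283 → P* = 8, Q* = 327.
With the tax collected from buyers, demand (in seller-price terms) shifts: Qd = 343 − 2(P + 9).
Solving gives Q = 313.8 with buyers paying 14.6 and sellers receiving 5.6 (the 9 wedge).

Buyers pay 14.6; sellers receive 5.6; quantity = 313.8.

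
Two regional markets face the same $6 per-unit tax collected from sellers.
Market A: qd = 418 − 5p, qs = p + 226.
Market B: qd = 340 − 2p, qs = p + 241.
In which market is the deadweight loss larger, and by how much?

Market A: pre-tax p* = $32, q* = 258; post-tax q = 253; deadweight loss = $15.
Market B: pre-tax p* = $33, q* = 274; post-tax q = 270; deadweight loss = $12.
Difference: $15 vs $12 → market A is larger by $3.

Market A, by $3.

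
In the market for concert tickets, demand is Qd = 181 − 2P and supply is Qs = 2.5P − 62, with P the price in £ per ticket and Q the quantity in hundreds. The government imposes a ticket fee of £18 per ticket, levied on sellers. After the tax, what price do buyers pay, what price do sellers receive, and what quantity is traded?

Before the tax: set 181 − 2P = 2.5P − 62 → P* = £54, Q* = 73.
With the tax collected from sellers, supply shifts: Qs = 2.5(P − 18) − 62.
New equilibrium: buyers pay £64, sellers receive £46, Q = 53. (Wedge: Pb − Ps = 18.)
The less price-elastic side of the market bears the larger share of a per-unit tax.

Buyers pay £64; sellers receive £46; quantity = 53.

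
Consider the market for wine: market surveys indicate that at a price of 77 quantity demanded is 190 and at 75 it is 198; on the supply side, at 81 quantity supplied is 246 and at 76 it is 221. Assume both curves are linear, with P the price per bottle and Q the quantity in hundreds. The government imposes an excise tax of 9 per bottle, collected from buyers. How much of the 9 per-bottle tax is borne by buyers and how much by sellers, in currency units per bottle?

Buyers bear 5 per bottle; sellers bear 4 per bottle.

Demand slope: (198 − 190)/(75 − 77) = -4, so Qd = 498 − 4P.
Supply slope: (221 − 246)/(76 − 81) = 5, so Qs = 5P − 159.
Before the tax: set 498 − 4P = 5P − 159 → P* = 73, Q* = 206.
With the tax collected from buyers, demand (in seller-price terms) shifts: Qd = 498 − 4(P + 9).
New equilibrium: buyers pay 78, sellers receive 69, Q = 186. (Wedge: Pb − Ps = 9.)
Burden on buyers: 5; on sellers: 4. (They sum to 9.)
The less price-elastic side of the market bears the larger share of a per-unit tax.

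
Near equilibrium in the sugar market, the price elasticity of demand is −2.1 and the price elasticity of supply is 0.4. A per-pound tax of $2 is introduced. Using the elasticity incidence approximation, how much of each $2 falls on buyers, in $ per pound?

Buyers bear ≈ $0.32 per pound.

Incidence ratio: buyers' share ≈ εs / (εs + |εd|) = 0.4 / (0.4 + 2.1) = 0.16.
So buyers bear ≈ 0.16 × $2 = $0.32; suppliers bear $1.68.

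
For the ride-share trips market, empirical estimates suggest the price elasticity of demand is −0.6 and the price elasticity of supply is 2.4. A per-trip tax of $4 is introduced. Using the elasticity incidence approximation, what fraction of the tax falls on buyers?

Incidence ratio: buyers' share ≈ εs / (εs + |εd|) = 2.4 / (2.4 + 0.6) = 0.8.
Supply is the more elastic side, so buyers bear the larger share.

Buyers' share ≈ 0.8.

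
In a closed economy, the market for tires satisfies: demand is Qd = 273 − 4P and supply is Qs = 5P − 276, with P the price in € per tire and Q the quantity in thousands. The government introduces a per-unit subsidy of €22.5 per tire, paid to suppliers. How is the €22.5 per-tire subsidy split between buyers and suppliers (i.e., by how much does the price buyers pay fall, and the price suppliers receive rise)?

Without the subsidy, 273 − 4P = 5P − 276 gives 9P = 549, so P* = €61 and Q* = 29.
With a per-unit subsidy paid to suppliers, each receives P + 22.5 per unit sold, so supply becomes Qs = 5(P + 22.5) − 276.
Solving gives Q = 79 with buyers paying €48.5 and suppliers receiving €71 (the €22.5 wedge).
Gain to buyers: €12.5; to suppliers: €10. (They sum to €22.5.)

Buyers gain €12.5 per tire; suppliers gain €10 per tire.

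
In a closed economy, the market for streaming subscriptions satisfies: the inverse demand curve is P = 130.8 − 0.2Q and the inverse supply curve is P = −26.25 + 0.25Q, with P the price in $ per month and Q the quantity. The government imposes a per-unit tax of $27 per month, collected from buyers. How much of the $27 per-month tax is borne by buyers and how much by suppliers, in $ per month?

Inverting to Q(P) form: Qd = 654 − 5P; Qs = 4P + 105.
Without the tax, 654 − 5P = 4P + 105 gives 9P = 549, so P* = $61 and Q* = 349.
With the tax collected from buyers, demand (in seller-price terms) shifts: Qd = 654 − 5(P + 27).
New equilibrium: buyers pay $73, suppliers receive $46, Q = 289. (Wedge: Pb − Ps = 27.)
Burden on buyers: $12; on suppliers: $15. (They sum to $27.)

Buyers bear $12 per month; suppliers bear $15 per month.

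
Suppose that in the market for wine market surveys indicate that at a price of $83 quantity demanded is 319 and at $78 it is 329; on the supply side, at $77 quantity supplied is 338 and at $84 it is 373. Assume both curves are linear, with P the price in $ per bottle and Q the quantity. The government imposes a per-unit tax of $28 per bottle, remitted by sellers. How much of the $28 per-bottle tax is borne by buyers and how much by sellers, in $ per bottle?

Buyers bear $20 per bottle; sellers bear $8 per bottle.

Demand slope: (329 − 319)/(78 − 83) = -2, so Qd = 485 − 2P.
Supply slope: (373 − 338)/(84 − 77) = 5, so Qs = 5P − 47.
Without the tax, 485 − 2P = 5P − 47 gives 7P = 532, so P* = $76 and Q* = 333.
With the tax collected from sellers, supply shifts: Qs = 5(P − 28) − 47.
Solving gives Q = 293 with buyers paying $96 and sellers receiving $68 (the $28 wedge).
Burden on buyers: $20; on sellers: $8. (They sum to $28.)
The less price-elastic side of the market bears the larger share of a per-unit tax.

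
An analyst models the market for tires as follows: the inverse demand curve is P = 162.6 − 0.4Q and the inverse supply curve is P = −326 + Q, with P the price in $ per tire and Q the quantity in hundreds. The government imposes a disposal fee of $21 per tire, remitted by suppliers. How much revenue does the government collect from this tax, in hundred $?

Tax revenue = $7014 hundred.

Rewrite in direct form: Qd = 406.5 − 2.5P and Qs = P + 326.
Without the tax, 406.5 − 2.5P = P + 326 gives 3.5P = 80.5, so P* = $23 and Q* = 349.
With the tax collected from suppliers, supply shifts: Qs = (P − 21) + 326.
New equilibrium: consumers pay $29, suppliers receive $8, Q = 334. (Wedge: Pb − Ps = 21.)
Revenue = t · Q = 21 · 334 = $7014.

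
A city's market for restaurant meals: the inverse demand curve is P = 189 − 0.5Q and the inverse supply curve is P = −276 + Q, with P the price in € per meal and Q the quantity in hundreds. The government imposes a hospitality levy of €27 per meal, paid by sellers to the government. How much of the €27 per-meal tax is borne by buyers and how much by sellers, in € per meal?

Buyers bear €9 per meal; sellers bear €18 per meal.

Rewrite in direct form: Qd = 378 − 2P and Qs = P + 276.
Without the tax, 378 − 2P = P + 276 gives 3P = 102, so P* = €34 and Q* = 310.
With the tax collected from sellers, supply shifts: Qs = (P − 27) + 276.
New equilibrium: buyers pay €43, sellers receive €16, Q = 292. (Wedge: Pb − Ps = 27.)
Burden on buyers: €9; on sellers: €18. (They sum to €27.)
The less price-elastic side of the market bears the larger share of a per-unit tax.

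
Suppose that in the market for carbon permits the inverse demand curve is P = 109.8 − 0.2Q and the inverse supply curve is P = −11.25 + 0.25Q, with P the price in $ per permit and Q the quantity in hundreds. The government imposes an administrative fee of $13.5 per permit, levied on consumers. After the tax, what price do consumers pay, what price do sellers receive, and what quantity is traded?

Inverting to Q(P) form: Qd = 549 − 5P; Qs = 4P + 45.
Without the tax, 549 − 5P = 4P + 45 gives 9P = 504, so P* = $56 and Q* = 269.
With the tax collected from consumers, demand (in seller-price terms) shifts: Qd = 549 − 5(P + 13.5).
New equilibrium: consumers pay $62, sellers receive $48.5, Q = 239. (Wedge: Pb − Ps = 13.5.)
The less price-elastic side of the market bears the larger share of a per-unit tax.

Consumers pay $62; sellers receive $48.5; quantity = 239.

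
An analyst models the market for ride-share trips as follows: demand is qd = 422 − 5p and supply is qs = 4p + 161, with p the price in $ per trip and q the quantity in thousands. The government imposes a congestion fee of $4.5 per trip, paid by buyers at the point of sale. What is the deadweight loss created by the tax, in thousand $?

Without the tax, 422 − 5p = 4p + 161 gives 9p = 261, so p* = $29 and q* = 277.
With the tax collected from buyers, demand (in seller-price terms) shifts: qd = 422 − 5(p + 4.5).
Solving gives q = 267 with buyers paying $31 and suppliers receiving $26.5 (the $4.5 wedge).
Quantity falls by |ΔQ| = |277 − 267| = 10.
DWL = ½ · t · |ΔQ| = ½ · 4.5 · 10 = $22.5.

Deadweight loss = $22.5 thousand.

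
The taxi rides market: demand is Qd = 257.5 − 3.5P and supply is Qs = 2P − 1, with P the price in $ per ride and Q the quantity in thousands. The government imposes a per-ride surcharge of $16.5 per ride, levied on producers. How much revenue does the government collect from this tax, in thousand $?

Without the tax, 257.5 − 3.5P = 2P − 1 gives 5.5P = 258.5, so P* = $47 and Q* = 93.
With the tax collected from producers, supply shifts: Qs = 2(P − 16.5) − 1.
New equilibrium: buyers pay $53, producers receive $36.5, Q = 72. (Wedge: Pb − Ps = 16.5.)
Revenue = t · Q = 16.5 · 72 = $1188.

Tax revenue = $1188 thousand.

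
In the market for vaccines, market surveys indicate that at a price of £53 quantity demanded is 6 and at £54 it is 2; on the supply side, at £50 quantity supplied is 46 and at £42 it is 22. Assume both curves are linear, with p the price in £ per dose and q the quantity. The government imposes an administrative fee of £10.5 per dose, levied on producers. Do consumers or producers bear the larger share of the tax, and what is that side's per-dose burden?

Demand slope: (2 − 6)/(54 − 53) = -4, so qd = 218 − 4p.
Supply slope: (22 − 46)/(42 − 50) = 3, so qs = 3p − 104.
Without the tax, 218 − 4p = 3p − 104 gives 7p = 322, so p* = £46 and q* = 34.
With the tax collected from producers, supply shifts: qs = 3(p − 10.5) − 104.
New equilibrium: consumers pay £50.5, producers receive £40, q = 16. (Wedge: pb − ps = 10.5.)
Per-dose burden: consumers £4.5, producers £6.
Producers take the larger share because supply is less price-elastic here (demand slope 4 vs supply slope 3).

Producers bear the larger share: £6 per dose.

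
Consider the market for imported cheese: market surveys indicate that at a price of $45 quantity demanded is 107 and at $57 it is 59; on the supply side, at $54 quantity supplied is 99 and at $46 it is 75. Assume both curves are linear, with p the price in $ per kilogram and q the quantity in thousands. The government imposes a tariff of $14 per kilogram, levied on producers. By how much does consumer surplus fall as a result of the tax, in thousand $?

Demand slope: (59 − 107)/(57 − 45) = -4, so qd = 287 − 4p.
Supply slope: (75 − 99)/(46 − 54) = 3, so qs = 3p − 63.
Before the tax: set 287 − 4p = 3p − 63 → p* = $50, q* = 87.
With the tax collected from producers, supply shifts: qs = 3(p − 14) − 63.
Solving gives q = 63 with buyers paying $56 and producers receiving $42 (the $14 wedge).
ΔCS is the trapezoid between Q = 63 and Q = 87 of height $6: ½ · (87 + 63) · 6 = $450.

Consumer surplus falls by $450 thousand.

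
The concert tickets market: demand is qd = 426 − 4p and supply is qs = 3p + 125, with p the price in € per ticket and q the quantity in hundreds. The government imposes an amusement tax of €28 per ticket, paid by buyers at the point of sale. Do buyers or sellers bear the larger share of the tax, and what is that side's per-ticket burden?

Without the tax, 426 − 4p = 3p + 125 gives 7p = 301, so p* = €43 and q* = 254.
With the tax collected from buyers, demand (in seller-price terms) shifts: qd = 426 − 4(p + 28).
New equilibrium: buyers pay €55, sellers receive €27, q = 206. (Wedge: pb − ps = 28.)
Per-ticket burden: buyers €12, sellers €16.
Sellers take the larger share because supply is less price-elastic here (demand slope 4 vs supply slope 3).
The less price-elastic side of the market bears the larger share of a per-unit tax.

Sellers bear the larger share: €16 per ticket.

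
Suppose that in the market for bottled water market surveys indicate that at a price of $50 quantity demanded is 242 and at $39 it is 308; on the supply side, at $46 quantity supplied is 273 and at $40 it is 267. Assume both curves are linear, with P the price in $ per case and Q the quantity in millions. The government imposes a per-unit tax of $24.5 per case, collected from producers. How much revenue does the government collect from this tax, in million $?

Demand slope: (308 − 242)/(39 − 50) = -6, so Qd = 542 − 6P.
Supply slope: (267 − 273)/(40 − 46) = 1, so Qs = P + 227.
Without the tax, 542 − 6P = P + 227 gives 7P = 315, so P* = $45 and Q* = 272.
With the tax collected from producers, supply shifts: Qs = (P − 24.5) + 227.
Solving gives Q = 251 with buyers paying $48.5 and producers receiving $24 (the $24.5 wedge).
Revenue = t · Q = 24.5 · 251 = $6149.5.

Tax revenue = $6149.5 million.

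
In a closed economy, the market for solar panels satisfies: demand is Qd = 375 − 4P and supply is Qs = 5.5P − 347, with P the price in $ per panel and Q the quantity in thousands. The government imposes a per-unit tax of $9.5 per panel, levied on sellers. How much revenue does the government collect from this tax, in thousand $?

Tax revenue = $465.5 thousand.

Before the tax: set 375 − 4P = 5.5P − 347 → P* = $76, Q* = 71.
With the tax collected from sellers, supply shifts: Qs = 5.5(P − 9.5) − 347.
Solving gives Q = 49 with consumers paying $81.5 and sellers receiving $72 (the $9.5 wedge).
Revenue = t · Q = 9.5 · 49 = $465.5.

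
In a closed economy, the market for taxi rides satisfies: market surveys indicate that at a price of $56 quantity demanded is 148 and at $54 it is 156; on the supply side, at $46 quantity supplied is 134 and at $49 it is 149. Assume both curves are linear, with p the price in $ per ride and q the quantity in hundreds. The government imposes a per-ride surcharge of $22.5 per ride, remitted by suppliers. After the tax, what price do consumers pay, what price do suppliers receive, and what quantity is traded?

Consumers pay $64.5; suppliers receive $42; quantity = 114.

Demand slope: (156 − 148)/(54 − 56) = -4, so qd = 372 − 4p.
Supply slope: (149 − 134)/(49 − 46) = 5, so qs = 5p − 96.
Before the tax: set 372 − 4p = 5p − 96 → p* = $52, q* = 164.
With the tax collected from suppliers, supply shifts: qs = 5(p − 22.5) − 96.
New equilibrium: consumers pay $64.5, suppliers receive $42, q = 114. (Wedge: pb − ps = 22.5.)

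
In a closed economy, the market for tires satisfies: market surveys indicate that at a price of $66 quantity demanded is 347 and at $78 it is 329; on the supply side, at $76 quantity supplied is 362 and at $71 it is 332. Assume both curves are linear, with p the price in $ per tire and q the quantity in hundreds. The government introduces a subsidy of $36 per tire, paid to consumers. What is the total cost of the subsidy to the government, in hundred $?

Demand slope: (329 − 347)/(78 − 66) = -1.5, so qd = 446 − 1.5p.
Supply slope: (332 − 362)/(71 − 76) = 6, so qs = 6p − 94.
Before the subsidy: set 446 − 1.5p = 6p − 94 → p* = $72, q* = 338.
With a per-unit subsidy paid to consumers, each effectively pays p − 36, so demand becomes qd = 446 − 1.5(p − 36).
Solving gives q = 381.2 with consumers paying $43.2 and producers receiving $79.2 (the $36 wedge).
Outlay = t · Q = 36 · 381.2 = $13723.2.

Government outlay = $13723.2 hundred.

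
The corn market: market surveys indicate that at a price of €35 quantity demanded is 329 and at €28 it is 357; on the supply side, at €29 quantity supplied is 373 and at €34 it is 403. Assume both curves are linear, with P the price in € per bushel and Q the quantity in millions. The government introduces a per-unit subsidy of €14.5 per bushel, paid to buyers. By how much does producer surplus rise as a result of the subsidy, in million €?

Producer surplus rises by €2194.72 million.

Demand slope: (357 − 329)/(28 − 35) = -4, so Qd = 469 − 4P.
Supply slope: (403 − 373)/(34 − 29) = 6, so Qs = 6P + 199.
Before the subsidy: set 469 − 4P = 6P + 199 → P* = €27, Q* = 361.
With a per-unit subsidy paid to buyers, each effectively pays P − 14.5, so demand becomes Qd = 469 − 4(P − 14.5).
Solving gives Q = 395.8 with buyers paying €18.3 and suppliers receiving €32.8 (the €14.5 wedge).
ΔPS is the trapezoid between Q = 395.8 and Q = 361 of height €5.8: ½ · (361 + 395.8) · 5.8 = €2194.72.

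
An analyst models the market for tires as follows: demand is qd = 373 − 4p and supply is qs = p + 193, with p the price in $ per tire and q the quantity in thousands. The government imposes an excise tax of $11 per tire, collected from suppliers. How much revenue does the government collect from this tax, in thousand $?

Before the tax: set 373 − 4p = p + 193 → p* = $36, q* = 229.
With the tax collected from suppliers, supply shifts: qs = (p − 11) + 193.
New equilibrium: consumers pay $38.2, suppliers receive $27.2, q = 220.2. (Wedge: pb − ps = 11.)
Revenue = t · Q = 11 · 220.2 = $2422.2.

Tax revenue = $2422.2 thousand.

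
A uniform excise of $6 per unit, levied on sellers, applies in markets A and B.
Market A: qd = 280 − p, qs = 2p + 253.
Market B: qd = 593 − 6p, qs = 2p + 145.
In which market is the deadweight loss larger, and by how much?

Market B, by $15.

Market A: pre-tax p* = $9, q* = 271; post-tax q = 267; deadweight loss = $12.
Market B: pre-tax p* = $56, q* = 257; post-tax q = 248; deadweight loss = $27.
Difference: $12 vs $27 → market B is larger by $15.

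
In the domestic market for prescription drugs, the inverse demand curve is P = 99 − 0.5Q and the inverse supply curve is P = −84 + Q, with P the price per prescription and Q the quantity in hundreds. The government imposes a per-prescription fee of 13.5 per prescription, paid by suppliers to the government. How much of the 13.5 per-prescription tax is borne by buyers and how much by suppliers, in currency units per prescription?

Buyers bear 4.5 per prescription; suppliers bear 9 per prescription.

Rewrite in direct form: Qd = 198 − 2P and Qs = P + 84.
Before the tax: set 198 − 2P = P + 84 → P* = 38, Q* = 122.
With the tax collected from suppliers, supply shifts: Qs = (P − 13.5) + 84.
New equilibrium: buyers pay 42.5, suppliers receive 29, Q = 113. (Wedge: Pb − Ps = 13.5.)
Burden on buyers: 4.5; on suppliers: 9. (They sum to 13.5.)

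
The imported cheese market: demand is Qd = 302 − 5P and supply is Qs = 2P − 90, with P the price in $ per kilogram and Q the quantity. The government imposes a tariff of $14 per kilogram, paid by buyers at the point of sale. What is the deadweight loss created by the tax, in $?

Deadweight loss = $140.

Before the tax: set 302 − 5P = 2P − 90 → P* = $56, Q* = 22.
With the tax collected from buyers, demand (in seller-price terms) shifts: Qd = 302 − 5(P + 14).
Solving gives Q = 2 with buyers paying $60 and producers receiving $46 (the $14 wedge).
Quantity falls by |ΔQ| = |22 − 2| = 20.
DWL = ½ · t · |ΔQ| = ½ · 14 · 20 = $140.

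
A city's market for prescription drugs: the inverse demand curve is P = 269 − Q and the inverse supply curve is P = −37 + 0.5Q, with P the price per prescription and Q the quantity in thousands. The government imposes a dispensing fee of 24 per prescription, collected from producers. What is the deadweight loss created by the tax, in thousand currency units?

Inverting to Q(P) form: Qd = 269 − P; Qs = 2P + 74.
Without the tax, 269 − P = 2P + 74 gives 3P = 195, so P* = 65 and Q* = 204.
With the tax collected from producers, supply shifts: Qs = 2(P − 24) + 74.
Solving gives Q = 188 with buyers paying 81 and producers receiving 57 (the 24 wedge).
Quantity falls by |ΔQ| = |204 − 188| = 16.
DWL = ½ · t · |ΔQ| = ½ · 24 · 16 = 192.

Deadweight loss = 192 thousand.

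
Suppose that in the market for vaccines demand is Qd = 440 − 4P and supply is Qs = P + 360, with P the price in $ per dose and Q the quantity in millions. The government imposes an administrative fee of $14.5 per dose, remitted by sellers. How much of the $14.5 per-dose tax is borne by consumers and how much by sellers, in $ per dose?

Without the tax, 440 − 4P = P + 360 gives 5P = 80, so P* = $16 and Q* = 376.
With the tax collected from sellers, supply shifts: Qs = (P − 14.5) + 360.
Solving gives Q = 364.4 with consumers paying $18.9 and sellers receiving $4.4 (the $14.5 wedge).
Burden on consumers: $2.9; on sellers: $11.6. (They sum to $14.5.)
The less price-elastic side of the market bears the larger share of a per-unit tax.

Consumers bear $2.9 per dose; sellers bear $11.6 per dose.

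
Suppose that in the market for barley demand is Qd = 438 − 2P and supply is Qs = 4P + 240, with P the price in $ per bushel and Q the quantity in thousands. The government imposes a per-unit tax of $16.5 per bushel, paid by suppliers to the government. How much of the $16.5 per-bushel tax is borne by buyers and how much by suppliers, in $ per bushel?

Buyers bear $11 per bushel; suppliers bear $5.5 per bushel.

Before the tax: set 438 − 2P = 4P + 240 → P* = $33, Q* = 372.
With the tax collected from suppliers, supply shifts: Qs = 4(P − 16.5) + 240.
Solving gives Q = 350 with buyers paying $44 and suppliers receiving $27.5 (the $16.5 wedge).
Burden on buyers: $11; on suppliers: $5.5. (They sum to $16.5.)
The less price-elastic side of the market bears the larger share of a per-unit tax.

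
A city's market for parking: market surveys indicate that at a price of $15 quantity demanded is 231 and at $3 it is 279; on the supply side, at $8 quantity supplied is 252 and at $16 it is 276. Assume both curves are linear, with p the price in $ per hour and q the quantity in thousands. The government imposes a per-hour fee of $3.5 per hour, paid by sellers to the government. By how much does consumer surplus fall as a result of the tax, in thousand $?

Demand slope: (279 − 231)/(3 − 15) = -4, so qd = 291 − 4p.
Supply slope: (276 − 252)/(16 − 8) = 3, so qs = 3p + 228.
Without the tax, 291 − 4p = 3p + 228 gives 7p = 63, so p* = $9 and q* = 255.
With the tax collected from sellers, supply shifts: qs = 3(p − 3.5) + 228.
Solving gives q = 249 with consumers paying $10.5 and sellers receiving $7 (the $3.5 wedge).
ΔCS is the trapezoid between Q = 249 and Q = 255 of height $1.5: ½ · (255 + 249) · 1.5 = $378.

Consumer surplus falls by $378 thousand.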